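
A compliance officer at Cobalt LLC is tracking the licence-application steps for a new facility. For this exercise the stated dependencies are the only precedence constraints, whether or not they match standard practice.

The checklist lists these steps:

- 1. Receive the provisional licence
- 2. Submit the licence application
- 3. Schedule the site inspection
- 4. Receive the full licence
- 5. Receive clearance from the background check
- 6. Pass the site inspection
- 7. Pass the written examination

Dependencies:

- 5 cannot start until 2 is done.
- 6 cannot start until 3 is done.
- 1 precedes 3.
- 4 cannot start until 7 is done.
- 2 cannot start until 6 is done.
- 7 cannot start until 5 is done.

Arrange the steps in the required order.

1, 3, 6, 2, 5, 7, 4

Only 1 has no prerequisites, so it is first.
3 needed 1, now all done → 3.
6 is the only step now ready → 6.
2 needed 6, now all done → 2.
That leaves 5 as the only ready step → 5.
That leaves 7 as the only ready step → 7.
That leaves 4 as the only ready step → 4.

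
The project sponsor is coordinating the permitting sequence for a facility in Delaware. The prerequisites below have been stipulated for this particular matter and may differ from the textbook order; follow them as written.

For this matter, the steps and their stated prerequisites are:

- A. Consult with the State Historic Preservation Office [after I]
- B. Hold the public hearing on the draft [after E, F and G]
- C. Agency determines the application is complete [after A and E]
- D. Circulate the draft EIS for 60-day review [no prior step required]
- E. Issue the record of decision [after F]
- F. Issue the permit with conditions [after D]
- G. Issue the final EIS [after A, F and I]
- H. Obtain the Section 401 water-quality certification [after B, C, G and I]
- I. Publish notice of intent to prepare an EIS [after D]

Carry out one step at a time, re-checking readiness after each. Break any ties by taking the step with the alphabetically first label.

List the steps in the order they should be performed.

D has no prerequisites → D first.
F and I are both available; F has the earlier label → F.
Ready: E and I. E has the earlier label → E.
I needed D, now all done → I.
A needed I, now all done → A.
Now C and G have their prerequisites met. C has the earlier label, so C next.
G is the only step now ready → G.
B needed E, F and G, now all done → B.
H needed B, C, G and I, now all done → H.

D, F, E, I, A, C, G, B, H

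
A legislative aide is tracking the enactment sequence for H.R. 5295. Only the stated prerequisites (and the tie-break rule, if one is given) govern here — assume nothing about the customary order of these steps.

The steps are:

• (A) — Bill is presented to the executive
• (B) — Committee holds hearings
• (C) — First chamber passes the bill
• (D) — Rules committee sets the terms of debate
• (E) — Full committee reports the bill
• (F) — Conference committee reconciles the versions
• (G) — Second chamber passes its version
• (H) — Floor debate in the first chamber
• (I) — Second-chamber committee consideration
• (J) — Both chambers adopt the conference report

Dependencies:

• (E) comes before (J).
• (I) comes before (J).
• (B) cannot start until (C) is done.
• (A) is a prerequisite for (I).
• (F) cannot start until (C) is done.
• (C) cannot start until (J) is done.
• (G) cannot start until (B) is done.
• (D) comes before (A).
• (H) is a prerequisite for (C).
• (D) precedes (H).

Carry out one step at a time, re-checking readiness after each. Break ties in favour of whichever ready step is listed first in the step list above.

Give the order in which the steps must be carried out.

(D) → (A) → (E) → (H) → (I) → (J) → (C) → (B) → (F) → (G)

(D) and (E) have no prerequisites; (D) is listed earlier, so (D) is first.
(A) and (H) now also ready, so the ready set is {(A), (E), (H)}; (A) is listed earlier → (A).
(E), (H) and (I) are all available; (E) is listed earlier → (E).
Now (H) and (I) have their prerequisites met. (H) is listed earlier, so (H) next.
(I) needed (A), now all done → (I).
(J) needed (E) and (I), now all done → (J).
(C) needed (H) and (J), now all done → (C).
Ready: (B) and (F). (B) is listed earlier → (B).
(F) and (G) are both available; (F) is listed earlier → (F).
(G) needed (B), now all done → (G).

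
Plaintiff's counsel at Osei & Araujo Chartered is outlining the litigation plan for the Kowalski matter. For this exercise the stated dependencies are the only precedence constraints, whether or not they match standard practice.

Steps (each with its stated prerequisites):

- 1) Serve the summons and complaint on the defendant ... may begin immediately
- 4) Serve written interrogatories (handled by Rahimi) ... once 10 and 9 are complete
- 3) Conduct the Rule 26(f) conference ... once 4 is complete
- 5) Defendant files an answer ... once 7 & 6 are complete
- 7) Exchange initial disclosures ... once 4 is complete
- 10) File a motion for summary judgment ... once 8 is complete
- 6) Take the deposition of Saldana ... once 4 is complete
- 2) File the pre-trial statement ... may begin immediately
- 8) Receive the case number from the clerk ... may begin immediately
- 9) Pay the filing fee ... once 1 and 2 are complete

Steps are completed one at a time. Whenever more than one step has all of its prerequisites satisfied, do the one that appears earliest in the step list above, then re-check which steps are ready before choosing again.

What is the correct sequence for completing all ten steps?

1 2 8 10 9 4 3 7 6 5

Nothing is required for 1, 2 and 8. 1 is listed earlier → 1 first.
Ready: 2 and 8. 2 is listed earlier → 2.
Ready: 8 and 9. 8 is listed earlier → 8.
10 now also ready, so the ready set is {10, 9}; 10 is listed earlier → 10.
That leaves 9 as the only ready step → 9.
4 needed 10 and 9, now all done → 4.
Ready: 3, 7 and 6. 3 is listed earlier → 3.
Ready: 7 and 6. 7 is listed earlier → 7.
6 needed 4, now all done → 6.
That leaves 5 as the only ready step → 5.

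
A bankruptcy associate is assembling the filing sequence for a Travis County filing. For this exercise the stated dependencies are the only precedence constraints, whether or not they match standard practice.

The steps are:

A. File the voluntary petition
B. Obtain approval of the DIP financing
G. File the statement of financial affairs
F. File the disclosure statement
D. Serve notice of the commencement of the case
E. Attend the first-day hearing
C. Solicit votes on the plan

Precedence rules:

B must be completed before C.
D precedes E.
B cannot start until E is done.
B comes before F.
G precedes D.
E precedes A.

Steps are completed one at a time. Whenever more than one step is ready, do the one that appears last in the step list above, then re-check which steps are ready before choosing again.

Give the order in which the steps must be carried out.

Only G has no prerequisites, so it is first.
D needed G, now all done → D.
E is the only step now ready → E.
B and A are both available; B is listed later → B.
C, F and A are all available; C is listed later → C.
Now F and A have their prerequisites met. F is listed later, so F next.
A is the only step now ready → A.

G, D, E, B, C, F, A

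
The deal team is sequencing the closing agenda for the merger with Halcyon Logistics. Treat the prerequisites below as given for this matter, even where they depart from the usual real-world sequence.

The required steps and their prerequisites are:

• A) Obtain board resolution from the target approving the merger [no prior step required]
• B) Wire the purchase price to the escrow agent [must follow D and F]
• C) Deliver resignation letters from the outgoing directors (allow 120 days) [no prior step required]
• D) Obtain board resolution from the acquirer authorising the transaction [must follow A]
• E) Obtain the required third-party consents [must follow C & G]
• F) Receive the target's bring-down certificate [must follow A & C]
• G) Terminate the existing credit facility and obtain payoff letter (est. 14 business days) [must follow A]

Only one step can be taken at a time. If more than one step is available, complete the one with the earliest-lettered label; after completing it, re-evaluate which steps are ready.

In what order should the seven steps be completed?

Nothing is required for A and C. A has the earlier label → A first.
C, D and G are all available; C has the earlier label → C.
Ready: D, F and G. D has the earlier label → D.
F and G are both available; F has the earlier label → F.
Now B and G have their prerequisites met. B has the earlier label, so B next.
Next only G has its prerequisites met → G.
E needed C and G, now all done → E.

A C D F B G E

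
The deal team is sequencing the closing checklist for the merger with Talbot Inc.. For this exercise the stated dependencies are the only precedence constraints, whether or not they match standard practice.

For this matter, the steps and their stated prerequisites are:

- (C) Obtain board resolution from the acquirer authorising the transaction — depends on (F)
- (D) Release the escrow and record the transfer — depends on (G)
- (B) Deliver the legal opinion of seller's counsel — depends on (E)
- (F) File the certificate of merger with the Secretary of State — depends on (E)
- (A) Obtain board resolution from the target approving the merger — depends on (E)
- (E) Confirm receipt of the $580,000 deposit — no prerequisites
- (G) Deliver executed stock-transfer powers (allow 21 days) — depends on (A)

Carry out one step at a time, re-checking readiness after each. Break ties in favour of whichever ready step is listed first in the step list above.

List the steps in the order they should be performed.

(E) has no prerequisites → (E) first.
Ready: (B), (F) and (A). (B) is listed earlier → (B).
(F) and (A) are both available; (F) is listed earlier → (F).
Ready: (C) and (A). (C) is listed earlier → (C).
(A) needed (E), now all done → (A).
(G) needed (A), now all done → (G).
That leaves (D) as the only ready step → (D).

(E), (B), (F), (C), (A), (G), (D)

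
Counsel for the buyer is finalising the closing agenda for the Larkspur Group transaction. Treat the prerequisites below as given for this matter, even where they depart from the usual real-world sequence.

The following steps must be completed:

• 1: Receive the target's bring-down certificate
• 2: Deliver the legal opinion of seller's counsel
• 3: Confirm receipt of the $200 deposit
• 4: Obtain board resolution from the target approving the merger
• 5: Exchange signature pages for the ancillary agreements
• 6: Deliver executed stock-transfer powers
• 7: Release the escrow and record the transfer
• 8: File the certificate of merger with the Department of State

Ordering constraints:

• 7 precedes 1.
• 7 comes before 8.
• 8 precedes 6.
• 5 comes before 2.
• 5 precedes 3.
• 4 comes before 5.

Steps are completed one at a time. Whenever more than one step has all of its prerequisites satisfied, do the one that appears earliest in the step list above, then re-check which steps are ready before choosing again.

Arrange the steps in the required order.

Nothing is required for 4 and 7. 4 is listed earlier → 4 first.
Now 5 and 7 have their prerequisites met. 5 is listed earlier, so 5 next.
Now 2, 3 and 7 have their prerequisites met. 2 is listed earlier, so 2 next.
Now 3 and 7 have their prerequisites met. 3 is listed earlier, so 3 next.
That leaves 7 as the only ready step → 7.
1 and 8 are both available; 1 is listed earlier → 1.
8 needed 7, now all done → 8.
6 needed 8, now all done → 6.

4 → 5 → 2 → 3 → 7 → 1 → 8 → 6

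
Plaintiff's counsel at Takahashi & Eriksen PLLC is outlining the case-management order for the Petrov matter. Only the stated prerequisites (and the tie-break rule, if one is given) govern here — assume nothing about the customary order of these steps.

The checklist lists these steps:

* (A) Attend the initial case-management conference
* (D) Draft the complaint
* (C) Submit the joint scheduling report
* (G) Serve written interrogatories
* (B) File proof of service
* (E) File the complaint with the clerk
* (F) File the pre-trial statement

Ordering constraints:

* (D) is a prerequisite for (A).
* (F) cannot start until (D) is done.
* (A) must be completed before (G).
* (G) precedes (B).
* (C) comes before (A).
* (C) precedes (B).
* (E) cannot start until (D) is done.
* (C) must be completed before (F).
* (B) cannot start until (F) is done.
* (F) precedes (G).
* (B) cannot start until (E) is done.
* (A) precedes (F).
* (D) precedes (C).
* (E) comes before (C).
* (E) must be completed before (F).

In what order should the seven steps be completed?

(D) is the only step with nothing outstanding, so it goes first.
(E) is the only step now ready → (E).
(C) needed (D) and (E), now all done → (C).
That leaves (A) as the only ready step → (A).
(F) needed (A), (D), (C) and (E), now all done → (F).
Next only (G) has its prerequisites met → (G).
(B) needed (C), (G), (E) and (F), now all done → (B).

(D), (E), (C), (A), (F), (G), (B)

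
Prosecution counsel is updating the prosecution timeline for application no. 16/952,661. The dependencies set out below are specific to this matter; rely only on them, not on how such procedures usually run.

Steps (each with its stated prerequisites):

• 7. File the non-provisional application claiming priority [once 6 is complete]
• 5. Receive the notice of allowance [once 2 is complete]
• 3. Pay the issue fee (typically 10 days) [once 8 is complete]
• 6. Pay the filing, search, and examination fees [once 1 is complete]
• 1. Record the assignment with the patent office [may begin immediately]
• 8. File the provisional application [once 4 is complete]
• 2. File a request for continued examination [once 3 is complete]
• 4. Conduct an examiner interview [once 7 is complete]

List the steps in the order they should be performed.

1 → 6 → 7 → 4 → 8 → 3 → 2 → 5

Only 1 has no prerequisites, so it is first.
6 is the only step now ready → 6.
7 needed 6, now all done → 7.
Next only 4 has its prerequisites met → 4.
Next only 8 has its prerequisites met → 8.
3 is the only step now ready → 3.
2 needed 3, now all done → 2.
Next only 5 has its prerequisites met → 5.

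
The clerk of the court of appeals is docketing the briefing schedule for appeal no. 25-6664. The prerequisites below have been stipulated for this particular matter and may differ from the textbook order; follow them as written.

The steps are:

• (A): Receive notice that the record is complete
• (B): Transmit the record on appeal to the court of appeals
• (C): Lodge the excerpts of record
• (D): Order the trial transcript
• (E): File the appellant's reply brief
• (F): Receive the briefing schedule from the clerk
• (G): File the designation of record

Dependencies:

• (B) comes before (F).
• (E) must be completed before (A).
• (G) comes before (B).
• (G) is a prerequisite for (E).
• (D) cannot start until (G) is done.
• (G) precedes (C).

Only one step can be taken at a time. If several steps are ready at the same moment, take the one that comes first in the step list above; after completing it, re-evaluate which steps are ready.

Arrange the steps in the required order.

(G) → (B) → (C) → (D) → (E) → (A) → (F)

(G) is the only step with nothing outstanding, so it goes first.
Now (B), (C), (D) and (E) have their prerequisites met. (B) is listed earlier, so (B) next.
(F) now also ready, so the ready set is {(C), (D), (E), (F)}; (C) is listed earlier → (C).
Ready: (D), (E) and (F). (D) is listed earlier → (D).
(E) and (F) are both available; (E) is listed earlier → (E).
(A) now also ready, so the ready set is {(A), (F)}; (A) is listed earlier → (A).
(F) needed (B), now all done → (F).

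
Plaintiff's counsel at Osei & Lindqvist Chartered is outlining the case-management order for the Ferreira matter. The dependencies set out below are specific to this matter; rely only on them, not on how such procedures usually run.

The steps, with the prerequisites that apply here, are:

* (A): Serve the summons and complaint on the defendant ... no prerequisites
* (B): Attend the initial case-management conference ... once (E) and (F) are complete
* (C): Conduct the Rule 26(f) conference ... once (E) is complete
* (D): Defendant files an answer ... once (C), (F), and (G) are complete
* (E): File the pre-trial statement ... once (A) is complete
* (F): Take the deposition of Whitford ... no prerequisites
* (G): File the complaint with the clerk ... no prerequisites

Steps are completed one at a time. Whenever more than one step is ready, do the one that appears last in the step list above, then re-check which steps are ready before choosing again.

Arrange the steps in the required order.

(G), (F), (A), (E), (C), (D), (B)

(G), (F) and (A) have no prerequisites; (G) is listed later, so (G) is first.
Now (F) and (A) have their prerequisites met. (F) is listed later, so (F) next.
That leaves (A) as the only ready step → (A).
(E) is the only step now ready → (E).
(C) and (B) are both available; (C) is listed later → (C).
(D) now also ready, so the ready set is {(D), (B)}; (D) is listed later → (D).
Next only (B) has its prerequisites met → (B).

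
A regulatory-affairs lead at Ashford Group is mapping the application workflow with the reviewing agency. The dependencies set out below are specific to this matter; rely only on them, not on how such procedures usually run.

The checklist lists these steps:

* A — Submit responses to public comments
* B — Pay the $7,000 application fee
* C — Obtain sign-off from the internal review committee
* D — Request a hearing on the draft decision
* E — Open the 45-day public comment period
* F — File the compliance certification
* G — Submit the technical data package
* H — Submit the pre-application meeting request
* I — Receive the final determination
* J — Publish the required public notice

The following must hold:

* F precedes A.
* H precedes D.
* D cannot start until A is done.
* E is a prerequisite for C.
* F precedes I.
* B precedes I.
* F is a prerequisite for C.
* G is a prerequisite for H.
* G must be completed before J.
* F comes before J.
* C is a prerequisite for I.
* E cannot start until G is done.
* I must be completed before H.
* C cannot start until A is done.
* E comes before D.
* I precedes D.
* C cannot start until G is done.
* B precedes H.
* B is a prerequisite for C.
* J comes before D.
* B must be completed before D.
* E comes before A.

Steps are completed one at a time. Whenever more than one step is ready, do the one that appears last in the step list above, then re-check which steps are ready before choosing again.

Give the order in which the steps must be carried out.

G, F and B have no prerequisites; G is listed later, so G is first.
E now also ready, so the ready set is {F, E, B}; F is listed later → F.
J now also ready, so the ready set is {J, E, B}; J is listed later → J.
E and B are both available; E is listed later → E.
A now also ready, so the ready set is {B, A}; B is listed later → B.
A needed F and E, now all done → A.
C is the only step now ready → C.
That leaves I as the only ready step → I.
H needed I, G and B, now all done → H.
D needed J, I, H, E, B and A, now all done → D.

G F J E B A C I H D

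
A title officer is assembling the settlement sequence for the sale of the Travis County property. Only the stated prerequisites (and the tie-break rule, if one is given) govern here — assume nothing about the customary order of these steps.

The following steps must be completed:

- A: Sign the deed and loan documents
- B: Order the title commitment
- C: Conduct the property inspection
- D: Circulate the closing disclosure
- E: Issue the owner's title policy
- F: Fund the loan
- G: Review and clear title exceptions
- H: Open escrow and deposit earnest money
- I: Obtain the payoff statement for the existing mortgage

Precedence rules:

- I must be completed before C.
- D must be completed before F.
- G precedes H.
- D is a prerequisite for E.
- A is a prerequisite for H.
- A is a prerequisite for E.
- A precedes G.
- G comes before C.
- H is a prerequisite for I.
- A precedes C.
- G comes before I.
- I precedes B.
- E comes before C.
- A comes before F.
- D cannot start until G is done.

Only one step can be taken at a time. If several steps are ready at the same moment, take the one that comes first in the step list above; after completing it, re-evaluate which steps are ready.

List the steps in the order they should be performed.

Only A has no prerequisites, so it is first.
G is the only step now ready → G.
D and H are both available; D is listed earlier → D.
E and F now also ready, so the ready set is {E, F, H}; E is listed earlier → E.
Now F and H have their prerequisites met. F is listed earlier, so F next.
H needed A and G, now all done → H.
I is the only step now ready → I.
Ready: B and C. B is listed earlier → B.
C needed A, E, G and I, now all done → C.

A, G, D, E, F, H, I, B, C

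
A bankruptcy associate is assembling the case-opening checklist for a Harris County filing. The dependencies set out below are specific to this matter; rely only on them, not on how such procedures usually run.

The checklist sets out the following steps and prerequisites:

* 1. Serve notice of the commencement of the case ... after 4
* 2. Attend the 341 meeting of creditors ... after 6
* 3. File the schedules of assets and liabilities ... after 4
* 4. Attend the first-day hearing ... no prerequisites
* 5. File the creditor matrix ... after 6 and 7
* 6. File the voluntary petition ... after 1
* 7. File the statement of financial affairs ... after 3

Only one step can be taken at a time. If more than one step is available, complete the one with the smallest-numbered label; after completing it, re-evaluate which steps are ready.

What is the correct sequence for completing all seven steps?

4 1 3 6 2 7 5

4 is the only step with nothing outstanding, so it goes first.
1 and 3 are both available; 1 has the earlier label → 1.
6 now also ready, so the ready set is {3, 6}; 3 has the earlier label → 3.
Ready: 6 and 7. 6 has the earlier label → 6.
Now 2 and 7 have their prerequisites met. 2 has the earlier label, so 2 next.
That leaves 7 as the only ready step → 7.
That leaves 5 as the only ready step → 5.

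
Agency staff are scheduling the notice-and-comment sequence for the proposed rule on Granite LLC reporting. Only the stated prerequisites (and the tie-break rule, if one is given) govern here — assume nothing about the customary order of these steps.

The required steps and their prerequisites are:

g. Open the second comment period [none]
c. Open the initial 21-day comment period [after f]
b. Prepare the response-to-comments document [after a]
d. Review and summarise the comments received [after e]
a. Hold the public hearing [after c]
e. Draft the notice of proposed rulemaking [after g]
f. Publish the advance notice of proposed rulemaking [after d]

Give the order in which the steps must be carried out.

g e d f c a b

g has no prerequisites → g first.
Next only e has its prerequisites met → e.
d needed e, now all done → d.
f needed d, now all done → f.
c is the only step now ready → c.
a needed c, now all done → a.
b needed a, now all done → b.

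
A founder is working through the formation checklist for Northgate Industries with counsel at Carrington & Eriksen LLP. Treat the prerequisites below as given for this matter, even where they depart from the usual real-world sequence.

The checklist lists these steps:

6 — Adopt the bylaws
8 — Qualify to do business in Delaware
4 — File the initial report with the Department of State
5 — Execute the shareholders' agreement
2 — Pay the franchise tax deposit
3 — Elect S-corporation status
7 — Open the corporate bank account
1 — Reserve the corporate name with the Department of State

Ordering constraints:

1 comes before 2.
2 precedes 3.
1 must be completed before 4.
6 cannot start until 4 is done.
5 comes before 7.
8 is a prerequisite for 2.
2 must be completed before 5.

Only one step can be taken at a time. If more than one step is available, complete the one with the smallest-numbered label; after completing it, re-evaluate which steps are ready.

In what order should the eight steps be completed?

1 4 6 8 2 3 5 7

Nothing is required for 1 and 8. 1 has the earlier label → 1 first.
4 now also ready, so the ready set is {4, 8}; 4 has the earlier label → 4.
6 now also ready, so the ready set is {6, 8}; 6 has the earlier label → 6.
Next only 8 has its prerequisites met → 8.
That leaves 2 as the only ready step → 2.
Now 3 and 5 have their prerequisites met. 3 has the earlier label, so 3 next.
5 is the only step now ready → 5.
Next only 7 has its prerequisites met → 7.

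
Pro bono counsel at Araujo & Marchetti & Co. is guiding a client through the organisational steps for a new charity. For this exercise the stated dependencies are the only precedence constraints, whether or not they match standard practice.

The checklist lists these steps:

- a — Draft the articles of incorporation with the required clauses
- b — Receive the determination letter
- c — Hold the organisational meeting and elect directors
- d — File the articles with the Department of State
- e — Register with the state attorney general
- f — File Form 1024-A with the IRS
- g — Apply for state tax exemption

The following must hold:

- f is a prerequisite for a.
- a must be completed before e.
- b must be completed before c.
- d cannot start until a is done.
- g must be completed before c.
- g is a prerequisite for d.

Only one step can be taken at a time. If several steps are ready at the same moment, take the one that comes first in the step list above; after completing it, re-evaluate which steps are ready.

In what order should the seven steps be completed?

b → f → a → e → g → c → d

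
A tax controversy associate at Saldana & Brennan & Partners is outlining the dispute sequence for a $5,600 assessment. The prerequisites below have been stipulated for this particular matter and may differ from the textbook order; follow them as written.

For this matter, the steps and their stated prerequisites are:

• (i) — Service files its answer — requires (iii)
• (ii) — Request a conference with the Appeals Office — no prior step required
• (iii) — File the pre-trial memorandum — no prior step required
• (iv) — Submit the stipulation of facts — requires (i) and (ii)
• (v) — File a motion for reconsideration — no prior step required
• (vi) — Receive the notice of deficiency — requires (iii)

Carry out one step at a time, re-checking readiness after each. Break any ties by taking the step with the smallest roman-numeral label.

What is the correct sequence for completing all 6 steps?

Nothing is required for (ii), (iii) and (v). (ii) has the earlier label → (ii) first.
Ready: (iii) and (v). (iii) has the earlier label → (iii).
(i) and (vi) now also ready, so the ready set is {(i), (v), (vi)}; (i) has the earlier label → (i).
(iv), (v) and (vi) are all available; (iv) has the earlier label → (iv).
Ready: (v) and (vi). (v) has the earlier label → (v).
(vi) needed (iii), now all done → (vi).

(ii), (iii), (i), (iv), (v), (vi)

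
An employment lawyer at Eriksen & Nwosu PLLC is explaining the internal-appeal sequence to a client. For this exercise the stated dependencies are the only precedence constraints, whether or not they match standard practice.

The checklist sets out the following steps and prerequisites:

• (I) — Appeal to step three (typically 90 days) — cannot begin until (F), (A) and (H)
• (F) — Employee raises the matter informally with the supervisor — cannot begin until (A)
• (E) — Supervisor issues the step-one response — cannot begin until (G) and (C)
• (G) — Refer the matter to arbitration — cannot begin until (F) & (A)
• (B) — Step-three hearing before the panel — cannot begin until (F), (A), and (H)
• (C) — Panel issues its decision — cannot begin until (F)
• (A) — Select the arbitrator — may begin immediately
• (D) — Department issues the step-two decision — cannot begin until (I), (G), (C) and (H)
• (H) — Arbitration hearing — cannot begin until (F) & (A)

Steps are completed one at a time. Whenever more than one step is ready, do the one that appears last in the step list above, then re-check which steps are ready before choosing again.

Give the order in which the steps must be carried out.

(A) is the only step with nothing outstanding, so it goes first.
(F) needed (A), now all done → (F).
Now (H), (C) and (G) have their prerequisites met. (H) is listed later, so (H) next.
Ready: (C), (B), (G) and (I). (C) is listed later → (C).
Now (B), (G) and (I) have their prerequisites met. (B) is listed later, so (B) next.
(G) and (I) are both available; (G) is listed later → (G).
(E) and (I) are both available; (E) is listed later → (E).
(I) needed (H), (A) and (F), now all done → (I).
(D) needed (H), (C), (G) and (I), now all done → (D).

(A), (F), (H), (C), (B), (G), (E), (I), (D)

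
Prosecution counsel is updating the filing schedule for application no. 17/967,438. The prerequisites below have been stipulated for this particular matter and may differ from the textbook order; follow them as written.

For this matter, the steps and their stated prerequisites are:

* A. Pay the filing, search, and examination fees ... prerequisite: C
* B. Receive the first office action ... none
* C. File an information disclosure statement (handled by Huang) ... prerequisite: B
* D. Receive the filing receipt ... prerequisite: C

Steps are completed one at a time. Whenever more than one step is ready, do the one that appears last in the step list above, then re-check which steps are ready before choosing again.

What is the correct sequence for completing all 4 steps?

B C D A

B has no prerequisites → B first.
C needed B, now all done → C.
Ready: D and A. D is listed later → D.
A needed C, now all done → A.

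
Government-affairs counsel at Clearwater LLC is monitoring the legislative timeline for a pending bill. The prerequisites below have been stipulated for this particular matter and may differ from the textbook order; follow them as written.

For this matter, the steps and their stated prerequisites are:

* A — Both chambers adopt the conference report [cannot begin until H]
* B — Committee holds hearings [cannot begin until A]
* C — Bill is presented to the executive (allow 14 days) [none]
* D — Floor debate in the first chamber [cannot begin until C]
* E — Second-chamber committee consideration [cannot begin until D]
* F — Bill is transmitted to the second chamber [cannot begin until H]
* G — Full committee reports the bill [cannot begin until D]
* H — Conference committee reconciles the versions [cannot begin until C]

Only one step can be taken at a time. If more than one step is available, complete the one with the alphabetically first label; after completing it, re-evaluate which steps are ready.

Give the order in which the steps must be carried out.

C, D, E, G, H, A, B, F

C has no prerequisites → C first.
Ready: D and H. D has the earlier label → D.
E and G now also ready, so the ready set is {E, G, H}; E has the earlier label → E.
Now G and H have their prerequisites met. G has the earlier label, so G next.
Next only H has its prerequisites met → H.
A and F are both available; A has the earlier label → A.
B and F are both available; B has the earlier label → B.
F is the only step now ready → F.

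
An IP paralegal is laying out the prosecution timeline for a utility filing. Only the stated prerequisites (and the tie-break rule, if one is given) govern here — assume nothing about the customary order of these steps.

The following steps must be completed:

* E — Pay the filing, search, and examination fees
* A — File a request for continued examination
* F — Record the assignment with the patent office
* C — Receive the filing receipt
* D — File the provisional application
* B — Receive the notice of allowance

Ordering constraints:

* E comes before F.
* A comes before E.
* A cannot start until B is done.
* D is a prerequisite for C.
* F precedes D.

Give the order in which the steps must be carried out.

Only B has no prerequisites, so it is first.
Next only A has its prerequisites met → A.
E needed A, now all done → E.
Next only F has its prerequisites met → F.
D needed F, now all done → D.
That leaves C as the only ready step → C.

B, A, E, F, D, C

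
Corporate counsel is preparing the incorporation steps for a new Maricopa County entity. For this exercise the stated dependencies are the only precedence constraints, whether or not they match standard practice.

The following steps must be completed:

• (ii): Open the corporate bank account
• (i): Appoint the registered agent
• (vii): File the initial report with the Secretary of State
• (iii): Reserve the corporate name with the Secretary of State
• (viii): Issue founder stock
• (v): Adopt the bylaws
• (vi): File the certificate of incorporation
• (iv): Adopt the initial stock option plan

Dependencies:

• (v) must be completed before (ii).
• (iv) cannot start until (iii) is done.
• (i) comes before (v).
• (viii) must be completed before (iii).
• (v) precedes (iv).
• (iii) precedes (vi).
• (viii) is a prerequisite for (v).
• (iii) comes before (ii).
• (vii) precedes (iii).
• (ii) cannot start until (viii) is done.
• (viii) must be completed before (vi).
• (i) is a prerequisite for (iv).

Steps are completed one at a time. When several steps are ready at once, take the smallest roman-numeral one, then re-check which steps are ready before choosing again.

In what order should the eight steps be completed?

(i), (vii), (viii), (iii), (v), (ii), (iv), (vi)

(i), (vii) and (viii) have no prerequisites; (i) has the earlier label, so (i) is first.
(vii) and (viii) are both available; (vii) has the earlier label → (vii).
Next only (viii) has its prerequisites met → (viii).
Now (iii) and (v) have their prerequisites met. (iii) has the earlier label, so (iii) next.
(v) and (vi) are both available; (v) has the earlier label → (v).
Ready: (ii), (iv) and (vi). (ii) has the earlier label → (ii).
Ready: (iv) and (vi). (iv) has the earlier label → (iv).
(vi) needed (iii) and (viii), now all done → (vi).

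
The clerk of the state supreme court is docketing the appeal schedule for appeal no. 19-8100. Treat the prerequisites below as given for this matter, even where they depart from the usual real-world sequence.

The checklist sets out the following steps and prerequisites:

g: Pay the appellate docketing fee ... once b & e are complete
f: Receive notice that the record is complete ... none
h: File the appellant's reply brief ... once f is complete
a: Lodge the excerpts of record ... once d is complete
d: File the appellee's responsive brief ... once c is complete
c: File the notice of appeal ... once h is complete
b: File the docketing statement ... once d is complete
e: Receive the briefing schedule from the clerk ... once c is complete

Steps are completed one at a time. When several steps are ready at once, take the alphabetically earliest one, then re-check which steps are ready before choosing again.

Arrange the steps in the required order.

f is the only step with nothing outstanding, so it goes first.
h needed f, now all done → h.
That leaves c as the only ready step → c.
d and e are both available; d has the earlier label → d.
Ready: a, b and e. a has the earlier label → a.
b and e are both available; b has the earlier label → b.
e needed c, now all done → e.
Next only g has its prerequisites met → g.

f h c d a b e g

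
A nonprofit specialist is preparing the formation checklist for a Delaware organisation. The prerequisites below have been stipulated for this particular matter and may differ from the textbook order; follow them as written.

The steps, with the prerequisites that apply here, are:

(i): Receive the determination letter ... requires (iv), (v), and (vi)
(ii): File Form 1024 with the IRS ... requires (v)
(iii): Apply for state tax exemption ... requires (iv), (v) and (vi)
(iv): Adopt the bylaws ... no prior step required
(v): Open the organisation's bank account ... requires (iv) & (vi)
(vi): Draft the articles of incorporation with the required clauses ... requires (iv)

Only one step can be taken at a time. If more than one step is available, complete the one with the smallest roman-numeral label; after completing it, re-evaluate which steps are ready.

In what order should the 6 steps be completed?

(iv) (vi) (v) (i) (ii) (iii)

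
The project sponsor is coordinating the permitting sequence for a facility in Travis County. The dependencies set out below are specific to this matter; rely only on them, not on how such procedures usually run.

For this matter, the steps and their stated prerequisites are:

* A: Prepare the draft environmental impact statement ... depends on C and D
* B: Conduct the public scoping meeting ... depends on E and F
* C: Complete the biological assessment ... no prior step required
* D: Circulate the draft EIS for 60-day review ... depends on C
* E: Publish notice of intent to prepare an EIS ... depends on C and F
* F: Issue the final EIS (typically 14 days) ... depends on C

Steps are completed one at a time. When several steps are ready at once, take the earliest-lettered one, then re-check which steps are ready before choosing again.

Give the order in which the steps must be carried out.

C, D, A, F, E, B

C has no prerequisites → C first.
D and F are both available; D has the earlier label → D.
A now also ready, so the ready set is {A, F}; A has the earlier label → A.
F needed C, now all done → F.
Next only E has its prerequisites met → E.
B needed E and F, now all done → B.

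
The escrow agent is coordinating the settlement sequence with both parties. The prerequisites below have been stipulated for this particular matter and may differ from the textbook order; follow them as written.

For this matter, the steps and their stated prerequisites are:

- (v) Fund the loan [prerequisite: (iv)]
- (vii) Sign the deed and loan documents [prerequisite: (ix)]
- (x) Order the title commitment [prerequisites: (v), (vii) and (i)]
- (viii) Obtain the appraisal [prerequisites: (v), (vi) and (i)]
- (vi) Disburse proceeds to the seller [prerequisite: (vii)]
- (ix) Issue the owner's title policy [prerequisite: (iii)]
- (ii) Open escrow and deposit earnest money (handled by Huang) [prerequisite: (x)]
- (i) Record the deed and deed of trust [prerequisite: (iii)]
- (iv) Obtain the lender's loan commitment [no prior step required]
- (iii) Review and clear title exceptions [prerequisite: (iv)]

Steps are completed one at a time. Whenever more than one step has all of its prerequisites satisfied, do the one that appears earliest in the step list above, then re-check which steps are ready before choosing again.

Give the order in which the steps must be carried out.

(iv), (v), (iii), (ix), (vii), (vi), (i), (x), (viii), (ii)

Only (iv) has no prerequisites, so it is first.
Now (v) and (iii) have their prerequisites met. (v) is listed earlier, so (v) next.
(iii) needed (iv), now all done → (iii).
Now (ix) and (i) have their prerequisites met. (ix) is listed earlier, so (ix) next.
(vii) now also ready, so the ready set is {(vii), (i)}; (vii) is listed earlier → (vii).
Now (vi) and (i) have their prerequisites met. (vi) is listed earlier, so (vi) next.
(i) needed (iii), now all done → (i).
(x) and (viii) are both available; (x) is listed earlier → (x).
Now (viii) and (ii) have their prerequisites met. (viii) is listed earlier, so (viii) next.
(ii) needed (x), now all done → (ii).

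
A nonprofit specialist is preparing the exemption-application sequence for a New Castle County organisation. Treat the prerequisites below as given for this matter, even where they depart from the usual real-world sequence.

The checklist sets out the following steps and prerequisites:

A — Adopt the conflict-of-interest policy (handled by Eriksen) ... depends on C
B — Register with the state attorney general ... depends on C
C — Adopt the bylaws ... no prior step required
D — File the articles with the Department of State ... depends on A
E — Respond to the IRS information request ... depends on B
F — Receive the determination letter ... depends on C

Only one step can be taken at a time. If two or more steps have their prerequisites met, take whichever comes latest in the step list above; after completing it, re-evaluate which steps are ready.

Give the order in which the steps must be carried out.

C, F, B, E, A, D

C is the only step with nothing outstanding, so it goes first.
Ready: F, B and A. F is listed later → F.
Now B and A have their prerequisites met. B is listed later, so B next.
Ready: E and A. E is listed later → E.
That leaves A as the only ready step → A.
That leaves D as the only ready step → D.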